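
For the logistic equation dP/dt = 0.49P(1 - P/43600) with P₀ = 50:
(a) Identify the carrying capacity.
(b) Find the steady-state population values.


Logistic ODE dP/dt = 0.49P(1 - P/43600) has equilibria where dP/dt = 0, i.e. P = 0 or P = 43600.
The coefficient (1 - P/K) = 0 when P = K, identifying K = 43600 as the carrying capacity.
(a) K = 43600; (b) equilibria P = 0 and P = 43600.


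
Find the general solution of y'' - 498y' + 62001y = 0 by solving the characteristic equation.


Characteristic equation: r² - 498r + 62001 = 0, i.e. (r - 249)² = 0.
Repeated root r = 249; include an x factor for the second linearly independent solution.
General solution: y = (C₁ + C₂x)e^(249x).


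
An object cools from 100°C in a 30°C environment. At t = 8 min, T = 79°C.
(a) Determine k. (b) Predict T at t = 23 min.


Newton's law: T(t) = T_a + (T₀ - T_a)e^(-kt).
(a) Use T(8) = 79: (79 - 30)/(100 - 30) = e^(-k·8), so k = -ln(0.700)/8 ≈ 0.0446.
(b) Apply k to t = 23: T(23) = 30 + (70)e^(-1.025) ≈ 55.1°C.


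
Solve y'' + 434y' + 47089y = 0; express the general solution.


Characteristic equation: r² + 434r + 47089 = 0, i.e. (r + 217)² = 0.
Repeated root r = -217; include an x factor for the second linearly independent solution.
General solution: y = (C₁ + C₂x)e^(-217x).


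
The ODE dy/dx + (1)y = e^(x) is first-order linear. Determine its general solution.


P(x) = 1 ⇒ μ = e^(x).
(μ y)' = e^(2x) ⇒ μ y = e^(2x)/2 + C.
Divide by μ: y = (1/2)e^(x) + Ce^(-x).


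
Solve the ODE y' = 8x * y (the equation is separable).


Separate variables: dy/y = 8x dx.
Integrate: ln|y| = 4x^2 + C₀.
Exponentiate: y = Ce^(4x^2).


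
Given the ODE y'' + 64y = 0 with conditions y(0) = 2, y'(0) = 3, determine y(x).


Characteristic roots of r² + 64 = 0 are ±8i, so y = C₁cos(8x) + C₂sin(8x).
Apply y(0) = 2: C₁ = 2. Differentiate and apply y'(0) = 3: 8·C₂ = 3, so C₂ = 3/8.
Particular solution: y = 2cos(8x) + (3/8)sin(8x).


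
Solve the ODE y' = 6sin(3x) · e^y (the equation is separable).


Separate: e^(-y) dy = 6sin(3x) dx.
Integrate: -e^(-y) = -2cos(3x) + C₀.
Rearrange: e^(-y) = 2cos(3x) + C.


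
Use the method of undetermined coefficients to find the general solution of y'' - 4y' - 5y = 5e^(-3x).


Characteristic roots of r² - 4r - 5 = 0 are -1, 5.
y_h = C₁e^(-x) + C₂e^(5x).
Forcing exponent -3 is not a characteristic root; try y_p = Ae^(-3x).
Substitute: A·(9 + (-4)·-3 + (-5)) = A·16 = 5, so A = 5/16.
General solution: y = C₁e^(-x) + C₂e^(5x) + (5/16)e^(-3x).


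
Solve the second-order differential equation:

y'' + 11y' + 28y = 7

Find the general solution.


Characteristic roots of r² + 11r + 28 = 0 are -4, -7.
y_h = C₁e^(-4x) + C₂e^(-7x).
Constant forcing; try y_p = A. Then 28A = 7 ⇒ A = 1/4.
General solution: y = C₁e^(-4x) + C₂e^(-7x) + 1/4.


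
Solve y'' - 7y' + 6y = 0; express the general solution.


Characteristic equation: r² - 7r + 6 = 0.
Factor: (r - 6)(r - 1) = 0 ⇒ r = 6, 1 (distinct real).
General solution: y = C₁e^(6x) + C₂e^(x).


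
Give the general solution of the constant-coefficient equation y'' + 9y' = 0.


Characteristic equation: r² + 9r = 0.
Factor: (r - 0)(r + 9) = 0 ⇒ r = 0, -9 (distinct real).
General solution: y = C₁ + C₂e^(-9x).


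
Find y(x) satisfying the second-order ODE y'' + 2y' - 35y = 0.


Characteristic equation: r² + 2r - 35 = 0.
Factor: (r + 7)(r - 5) = 0 ⇒ r = -7, 5 (distinct real).
General solution: y = C₁e^(-7x) + C₂e^(5x).


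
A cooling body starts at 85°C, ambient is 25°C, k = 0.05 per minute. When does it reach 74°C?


From T(t) = T_a + (T₀ - T_a)e^(-kt), set T(t) = 74:
(74 - 25) / (85 - 25) = e^(-0.05t), so t = -ln(0.817)/0.05 ≈ 4.1 minutes.


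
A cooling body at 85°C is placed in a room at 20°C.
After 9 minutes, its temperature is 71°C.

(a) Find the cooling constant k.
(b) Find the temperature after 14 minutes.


Newton's law: T(t) = T_a + (T₀ - T_a)e^(-kt).
(a) Use T(9) = 71: (71 - 20)/(85 - 20) = e^(-k·9), so k = -ln(0.785)/9 ≈ 0.0270.
(b) Apply k to t = 14: T(14) = 20 + (65)e^(-0.377) ≈ 64.6°C.


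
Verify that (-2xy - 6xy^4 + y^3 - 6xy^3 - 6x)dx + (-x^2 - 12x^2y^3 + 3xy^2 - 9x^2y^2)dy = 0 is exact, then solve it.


Check exactness: ∂M/∂y = -2x - 24xy^3 + 3y^2 - 18xy^2 and ∂N/∂x = -2x - 24xy^3 + 3y^2 - 18xy^2; equal, so the equation is exact.
Integrate M with respect to x (treating y as constant): ∫M dx = -x^2y - 3x^2y^4 + xy^3 - 3x^2y^3 - 3x^2 + h(y).
Differentiate w.r.t. y and set equal to N: all terms match, so h'(y) = 0 and h is a constant absorbed into C.
General solution: -x^2y - 3x^2y^4 + xy^3 - 3x^2y^3 - 3x^2 = C.


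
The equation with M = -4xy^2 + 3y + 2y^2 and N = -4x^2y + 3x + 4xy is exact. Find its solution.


Check exactness: ∂M/∂y = -8xy + 3 + 4y and ∂N/∂x = -8xy + 3 + 4y; equal, so the equation is exact.
Integrate M with respect to x (treating y as constant): ∫M dx = -2x^2y^2 + 3xy + 2xy^2 + h(y).
Differentiate w.r.t. y and set equal to N: all terms match, so h'(y) = 0 and h is a constant absorbed into C.
General solution: -2x^2y^2 + 3xy + 2xy^2 = C.


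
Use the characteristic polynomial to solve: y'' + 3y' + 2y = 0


Characteristic equation: r² + 3r + 2 = 0.
Factor: (r + 1)(r + 2) = 0 ⇒ r = -1, -2 (distinct real).
General solution: y = C₁e^(-x) + C₂e^(-2x).


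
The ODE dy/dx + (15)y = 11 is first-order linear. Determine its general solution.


P(x) = 15, Q(x) = 11; integrating factor μ = e^(15x).
(μ y)' = 11e^(15x) ⇒ μ y = (11/15)e^(15x) + C.
Divide by μ: y = 11/15 + Ce^(-15x).


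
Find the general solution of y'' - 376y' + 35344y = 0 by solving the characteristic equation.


Characteristic equation: r² - 376r + 35344 = 0, i.e. (r - 188)² = 0.
Repeated root r = 188; include an x factor for the second linearly independent solution.
General solution: y = (C₁ + C₂x)e^(188x).


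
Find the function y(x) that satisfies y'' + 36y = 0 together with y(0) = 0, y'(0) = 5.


Characteristic roots of r² + 36 = 0 are ±6i, so y = C₁cos(6x) + C₂sin(6x).
Apply y(0) = 0: C₁ = 0. Differentiate and apply y'(0) = 5: 6·C₂ = 5, so C₂ = 5/6.
Particular solution: y = (5/6)sin(6x).


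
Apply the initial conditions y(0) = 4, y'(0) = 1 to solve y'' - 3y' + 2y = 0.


Characteristic roots of r² - 3r + 2 = 0 are 1, 2.
General solution y = c₁ e^(x) + c₂ e^(2x).
Apply y(0) = 4: c₁ + c₂ = 4. Apply y'(0) = 1: 1 c₁ + 2 c₂ = 1.
Solve: c₁ = 7, c₂ = -3.
Particular solution: y = 7e^(x) - 3e^(2x).


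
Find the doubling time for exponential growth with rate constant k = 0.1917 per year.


Exponential growth: P(t) = P₀ e^(0.1917t). Set P(t)/P₀ = 2: e^(0.1917t) = 2.
Solve: t = ln(2)/0.1917 ≈ 3.62 years.


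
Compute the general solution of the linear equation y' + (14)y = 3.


P(x) = 14, Q(x) = 3; integrating factor μ = e^(14x).
(μ y)' = 3e^(14x) ⇒ μ y = (3/14)e^(14x) + C.
Divide by μ: y = 3/14 + Ce^(-14x).


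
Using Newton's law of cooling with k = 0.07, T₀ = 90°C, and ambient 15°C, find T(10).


Newton's law: dT/dt = -k(T - T_a) has solution T(t) = T_a + (T₀ - T_a)e^(-kt).
Plug in T_a = 15, T₀ = 90, k = 0.07, t = 10: T(10) = 15 + (75)e^(-0.70) ≈ 52.2°C.


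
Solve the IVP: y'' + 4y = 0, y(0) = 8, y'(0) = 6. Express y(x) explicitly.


Characteristic roots of r² + 4 = 0 are ±2i, so y = C₁cos(2x) + C₂sin(2x).
Apply y(0) = 8: C₁ = 8. Differentiate and apply y'(0) = 6: 2·C₂ = 6, so C₂ = 3.
Particular solution: y = 8cos(2x) + 3sin(2x).


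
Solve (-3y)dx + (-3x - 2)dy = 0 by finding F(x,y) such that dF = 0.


Check exactness: ∂M/∂y = -3 and ∂N/∂x = -3; equal, so the equation is exact.
Integrate M with respect to x (treating y as constant): ∫M dx = -3xy + h(y).
Differentiate w.r.t. y and set equal to N: the x-dependent terms already match, leaving h'(y) = -2. Integrate: h(y) = -2y.
So F(x,y) = -3xy - 2y.
General solution: -3xy - 2y = C.


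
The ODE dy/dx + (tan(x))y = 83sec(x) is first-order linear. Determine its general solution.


P(x) = tan(x) ⇒ μ = e^(∫tan(x)dx) = sec(x).
(sec(x) y)' = 83sec²(x) ⇒ sec(x) y = 83tan(x) + C.
Multiply by cos(x): y = 83sin(x) + C·cos(x).


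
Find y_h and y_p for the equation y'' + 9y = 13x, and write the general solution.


Homogeneous: r² + 9 = 0 ⇒ r = ±3i, y_h = C₁cos(3x) + C₂sin(3x).
Polynomial forcing; try y_p = Ax + B. Then y_p'' + 9 y_p = 9(Ax + B) = 13x, so B = 0 and A = 13/9.
General solution: y = C₁cos(3x) + C₂sin(3x) + (13/9)x.


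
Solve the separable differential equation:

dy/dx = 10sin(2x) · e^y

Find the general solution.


Separate: e^(-y) dy = 10sin(2x) dx.
Integrate: -e^(-y) = -5cos(2x) + C₀.
Rearrange: e^(-y) = 5cos(2x) + C.


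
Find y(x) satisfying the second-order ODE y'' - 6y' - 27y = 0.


Characteristic equation: r² - 6r - 27 = 0.
Factor: (r - 9)(r + 3) = 0 ⇒ r = 9, -3 (distinct real).
General solution: y = C₁e^(9x) + C₂e^(-3x).


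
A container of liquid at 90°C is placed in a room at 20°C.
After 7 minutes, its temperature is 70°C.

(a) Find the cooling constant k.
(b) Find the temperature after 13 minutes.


Newton's law: T(t) = T_a + (T₀ - T_a)e^(-kt).
(a) Use T(7) = 70: (70 - 20)/(90 - 20) = e^(-k·7), so k = -ln(0.714)/7 ≈ 0.0481.
(b) Apply k to t = 13: T(13) = 20 + (70)e^(-0.625) ≈ 57.5°C.


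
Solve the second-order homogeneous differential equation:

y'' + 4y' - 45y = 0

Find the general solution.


Characteristic equation: r² + 4r - 45 = 0.
Factor: (r + 9)(r - 5) = 0 ⇒ r = -9, 5 (distinct real).
General solution: y = C₁e^(-9x) + C₂e^(5x).


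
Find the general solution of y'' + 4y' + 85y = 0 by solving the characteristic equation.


Characteristic equation: r² + 4r + 85 = 0.
Discriminant is negative; roots r = -2 ± 9i (complex conjugate pair).
General solution uses e^(α x)(C₁ cos(β x) + C₂ sin(β x)): y = e^(-2x)(C₁cos(9x) + C₂sin(9x)).


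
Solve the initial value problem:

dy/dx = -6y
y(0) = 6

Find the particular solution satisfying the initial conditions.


General solution of y' = -6y is y = Ce^(-6x).
Apply y(0) = 6: C = 6.
Particular solution: y = 6e^(-6x).


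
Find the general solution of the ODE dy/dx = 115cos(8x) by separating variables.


g(y) = 1, so integrate directly: y = ∫ 115cos(8x) dx = (115/8)sin(8x) + C.


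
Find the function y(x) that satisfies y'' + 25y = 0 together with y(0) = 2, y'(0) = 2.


Characteristic roots of r² + 25 = 0 are ±5i, so y = C₁cos(5x) + C₂sin(5x).
Apply y(0) = 2: C₁ = 2. Differentiate and apply y'(0) = 2: 5·C₂ = 2, so C₂ = 2/5.
Particular solution: y = 2cos(5x) + (2/5)sin(5x).


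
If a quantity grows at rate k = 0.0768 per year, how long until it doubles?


Exponential growth: P(t) = P₀ e^(0.0768t). Set P(t)/P₀ = 2: e^(0.0768t) = 2.
Solve: t = ln(2)/0.0768 ≈ 9.03 years.


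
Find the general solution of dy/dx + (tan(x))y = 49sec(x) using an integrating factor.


P(x) = tan(x) ⇒ μ = e^(∫tan(x)dx) = sec(x).
(sec(x) y)' = 49sec²(x) ⇒ sec(x) y = 49tan(x) + C.
Multiply by cos(x): y = 49sin(x) + C·cos(x).


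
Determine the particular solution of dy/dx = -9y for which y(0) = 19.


General solution of y' = -9y is y = Ce^(-9x).
Apply y(0) = 19: C = 19.
Particular solution: y = 19e^(-9x).


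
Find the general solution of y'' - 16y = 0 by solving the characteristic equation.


Characteristic equation: r² - 16 = 0.
Factor: (r - 4)(r + 4) = 0 ⇒ r = 4, -4 (distinct real).
General solution: y = C₁e^(4x) + C₂e^(-4x).


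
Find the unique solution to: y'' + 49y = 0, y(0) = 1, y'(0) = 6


Characteristic roots of r² + 49 = 0 are ±7i, so y = C₁cos(7x) + C₂sin(7x).
Apply y(0) = 1: C₁ = 1. Differentiate and apply y'(0) = 6: 7·C₂ = 6, so C₂ = 6/7.
Particular solution: y = cos(7x) + (6/7)sin(7x).


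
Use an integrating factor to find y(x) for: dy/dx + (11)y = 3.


P(x) = 11, Q(x) = 3; integrating factor μ = e^(11x).
(μ y)' = 3e^(11x) ⇒ μ y = (3/11)e^(11x) + C.
Divide by μ: y = 3/11 + Ce^(-11x).


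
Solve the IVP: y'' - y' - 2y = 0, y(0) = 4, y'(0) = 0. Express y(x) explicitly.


Characteristic roots of r² - r - 2 = 0 are 2, -1.
General solution y = c₁ e^(2x) + c₂ e^(-x).
Apply y(0) = 4: c₁ + c₂ = 4. Apply y'(0) = 0: 2 c₁ - 1 c₂ = 0.
Solve: c₁ = 4/3, c₂ = 8/3.
Particular solution: y = (4/3)e^(2x) + (8/3)e^(-x).


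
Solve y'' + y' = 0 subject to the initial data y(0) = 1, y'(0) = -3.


Characteristic roots of r² + r = 0 are 0, -1.
General solution y = c₁ + c₂ e^(-x).
Apply y(0) = 1: c₁ + c₂ = 1. Apply y'(0) = -3: 0 c₁ - 1 c₂ = -3.
Solve: c₁ = -2, c₂ = 3.
Particular solution: y = -2 + 3e^(-x).


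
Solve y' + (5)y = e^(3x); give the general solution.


P(x) = 5 ⇒ μ = e^(5x).
(μ y)' = e^(8x) ⇒ μ y = e^(8x)/8 + C.
Divide by μ: y = (1/8)e^(3x) + Ce^(-5x).


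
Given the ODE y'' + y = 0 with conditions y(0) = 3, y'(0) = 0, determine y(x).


Characteristic roots of r² + 1 = 0 are ±1i, so y = C₁cos(x) + C₂sin(x).
Apply y(0) = 3: C₁ = 3. Differentiate and apply y'(0) = 0: 1·C₂ = 0, so C₂ = 0.
Particular solution: y = 3cos(x).


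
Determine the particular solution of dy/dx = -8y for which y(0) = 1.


General solution of y' = -8y is y = Ce^(-8x).
Apply y(0) = 1: C = 1.
Particular solution: y = e^(-8x).


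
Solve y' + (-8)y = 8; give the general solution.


P(x) = -8 ⇒ μ = e^(-8x).
(μ y)' = 8e^(-8x) ⇒ μ y = -e^(-8x) + C.
Divide by μ: y = -1 + Ce^(8x).


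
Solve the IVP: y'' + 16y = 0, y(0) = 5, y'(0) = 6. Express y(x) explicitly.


Characteristic roots of r² + 16 = 0 are ±4i, so y = C₁cos(4x) + C₂sin(4x).
Apply y(0) = 5: C₁ = 5. Differentiate and apply y'(0) = 6: 4·C₂ = 6, so C₂ = 3/2.
Particular solution: y = 5cos(4x) + (3/2)sin(4x).


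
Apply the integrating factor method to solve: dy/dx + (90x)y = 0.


P(x) = 90x ⇒ μ = e^(45x²).
Q(x) = 0 so μ y is constant: y = Ce^(-45x²).


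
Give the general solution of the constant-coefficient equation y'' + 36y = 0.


Characteristic equation: r² + 36 = 0.
Discriminant is negative; roots r = 0 ± 6i (complex conjugate pair).
General solution uses e^(α x)(C₁ cos(β x) + C₂ sin(β x)): y = C₁cos(6x) + C₂sin(6x).


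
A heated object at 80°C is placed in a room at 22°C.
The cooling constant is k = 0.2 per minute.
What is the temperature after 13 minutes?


Newton's law: dT/dt = -k(T - T_a) has solution T(t) = T_a + (T₀ - T_a)e^(-kt).
Plug in T_a = 22, T₀ = 80, k = 0.2, t = 13: T(13) = 22 + (58)e^(-2.60) ≈ 26.3°C.


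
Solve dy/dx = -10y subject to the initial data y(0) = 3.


General solution of y' = -10y is y = Ce^(-10x).
Apply y(0) = 3: C = 3.
Particular solution: y = 3e^(-10x).


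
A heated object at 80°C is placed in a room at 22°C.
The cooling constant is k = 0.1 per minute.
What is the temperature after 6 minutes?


Newton's law: dT/dt = -k(T - T_a) has solution T(t) = T_a + (T₀ - T_a)e^(-kt).
Plug in T_a = 22, T₀ = 80, k = 0.1, t = 6: T(6) = 22 + (58)e^(-0.60) ≈ 53.8°C.


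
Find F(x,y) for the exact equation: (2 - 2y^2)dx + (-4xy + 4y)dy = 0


Check exactness: ∂M/∂y = -4y and ∂N/∂x = -4y; equal, so the equation is exact.
Integrate M with respect to x (treating y as constant): ∫M dx = 2x - 2xy^2 + h(y).
Differentiate w.r.t. y and set equal to N: the x-dependent terms already match, leaving h'(y) = 4y. Integrate: h(y) = 2y^2.
So F(x,y) = 2x - 2xy^2 + 2y^2.
General solution: 2x - 2xy^2 + 2y^2 = C.


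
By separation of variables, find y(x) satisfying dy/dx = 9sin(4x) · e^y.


Separate: e^(-y) dy = 9sin(4x) dx.
Integrate: -e^(-y) = -(9/4)cos(4x) + C₀.
Rearrange: e^(-y) = (9/4)cos(4x) + C.


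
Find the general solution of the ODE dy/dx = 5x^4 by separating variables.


Integrate both sides with respect to x: y = ∫ 5x^4 dx = x^5 + C.


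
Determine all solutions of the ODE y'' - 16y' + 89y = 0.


Characteristic equation: r² - 16r + 89 = 0.
Discriminant is negative; roots r = 8 ± 5i (complex conjugate pair).
General solution uses e^(α x)(C₁ cos(β x) + C₂ sin(β x)): y = e^(8x)(C₁cos(5x) + C₂sin(5x)).


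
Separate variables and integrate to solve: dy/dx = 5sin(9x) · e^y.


Separate: e^(-y) dy = 5sin(9x) dx.
Integrate: -e^(-y) = -(5/9)cos(9x) + C₀.
Rearrange: e^(-y) = (5/9)cos(9x) + C.


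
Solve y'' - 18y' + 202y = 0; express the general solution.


Characteristic equation: r² - 18r + 202 = 0.
Discriminant is negative; roots r = 9 ± 11i (complex conjugate pair).
General solution uses e^(α x)(C₁ cos(β x) + C₂ sin(β x)): y = e^(9x)(C₁cos(11x) + C₂sin(11x)).


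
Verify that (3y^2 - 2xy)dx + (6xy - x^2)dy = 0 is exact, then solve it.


Check exactness: ∂M/∂y = 6y - 2x and ∂N/∂x = 6y - 2x; equal, so the equation is exact.
Integrate M with respect to x (treating y as constant): ∫M dx = 3xy^2 - x^2y + h(y).
Differentiate w.r.t. y and set equal to N: all terms match, so h'(y) = 0 and h is a constant absorbed into C.
General solution: 3xy^2 - x^2y = C.


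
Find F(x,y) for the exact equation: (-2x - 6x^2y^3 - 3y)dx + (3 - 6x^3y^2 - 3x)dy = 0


Check exactness: ∂M/∂y = -18x^2y^2 - 3 and ∂N/∂x = -18x^2y^2 - 3; equal, so the equation is exact.
Integrate M with respect to x (treating y as constant): ∫M dx = -x^2 - 2x^3y^3 - 3xy + h(y).
Differentiate w.r.t. y and set equal to N: the x-dependent terms already match, leaving h'(y) = 3. Integrate: h(y) = 3y.
So F(x,y) = -x^2 + 3y - 2x^3y^3 - 3xy.
General solution: -x^2 + 3y - 2x^3y^3 - 3xy = C.


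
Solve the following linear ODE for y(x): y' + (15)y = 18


P(x) = 15, Q(x) = 18; integrating factor μ = e^(15x).
(μ y)' = 18e^(15x) ⇒ μ y = (6/5)e^(15x) + C.
Divide by μ: y = 6/5 + Ce^(-15x).


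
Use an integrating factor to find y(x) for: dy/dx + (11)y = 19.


P(x) = 11, Q(x) = 19; integrating factor μ = e^(11x).
(μ y)' = 19e^(11x) ⇒ μ y = (19/11)e^(11x) + C.
Divide by μ: y = 19/11 + Ce^(-11x).


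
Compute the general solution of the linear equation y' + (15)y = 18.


P(x) = 15, Q(x) = 18; integrating factor μ = e^(15x).
(μ y)' = 18e^(15x) ⇒ μ y = (6/5)e^(15x) + C.
Divide by μ: y = 6/5 + Ce^(-15x).


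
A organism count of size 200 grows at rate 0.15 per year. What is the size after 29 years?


The ODE dP/dt = 0.15P has solution P(t) = P(0)e^(0.15t).
Substitute P(0) = 200 and t = 29: P(29) = 200 e^(4.35) ≈ 15496.


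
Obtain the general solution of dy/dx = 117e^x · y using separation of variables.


Separate variables: dy/y = 117e^x dx.
Integrate: ln|y| = 117e^x + C₀.
Exponentiate: y = Ce^(117e^x).


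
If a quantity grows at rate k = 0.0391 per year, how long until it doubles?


Exponential growth: P(t) = P₀ e^(0.0391t). Set P(t)/P₀ = 2: e^(0.0391t) = 2.
Solve: t = ln(2)/0.0391 ≈ 17.73 years.


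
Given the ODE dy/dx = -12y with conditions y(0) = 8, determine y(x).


General solution of y' = -12y is y = Ce^(-12x).
Apply y(0) = 8: C = 8.
Particular solution: y = 8e^(-12x).


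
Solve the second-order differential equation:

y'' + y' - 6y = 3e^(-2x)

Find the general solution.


Characteristic roots of r² + r - 6 = 0 are -3, 2.
y_h = C₁e^(-3x) + C₂e^(2x).
Forcing exponent -2 is not a characteristic root; try y_p = Ae^(-2x).
Substitute: A·(4 + (1)·-2 + (-6)) = A·-4 = 3, so A = -3/4.
General solution: y = C₁e^(-3x) + C₂e^(2x) - (3/4)e^(-2x).


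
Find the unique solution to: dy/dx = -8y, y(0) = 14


General solution of y' = -8y is y = Ce^(-8x).
Apply y(0) = 14: C = 14.
Particular solution: y = 14e^(-8x).


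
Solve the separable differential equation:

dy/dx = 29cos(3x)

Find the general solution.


g(y) = 1, so integrate directly: y = ∫ 29cos(3x) dx = (29/3)sin(3x) + C.


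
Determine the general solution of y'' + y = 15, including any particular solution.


Homogeneous part: r² + 1 = 0 ⇒ r = ±1i, so y_h = C₁cos(x) + C₂sin(x).
Try constant y_p = A; plug in: 1A = 15 ⇒ A = 15.
General solution: y = C₁cos(x) + C₂sin(x) + 15.


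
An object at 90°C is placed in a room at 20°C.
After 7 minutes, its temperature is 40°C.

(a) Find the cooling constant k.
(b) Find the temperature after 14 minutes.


Newton's law: T(t) = T_a + (T₀ - T_a)e^(-kt).
(a) Use T(7) = 40: (40 - 20)/(90 - 20) = e^(-k·7), so k = -ln(0.286)/7 ≈ 0.1790.
(b) Apply k to t = 14: T(14) = 20 + (70)e^(-2.506) ≈ 25.7°C.


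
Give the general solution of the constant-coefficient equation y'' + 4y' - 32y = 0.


Characteristic equation: r² + 4r - 32 = 0.
Factor: (r - 4)(r + 8) = 0 ⇒ r = 4, -8 (distinct real).
General solution: y = C₁e^(4x) + C₂e^(-8x).


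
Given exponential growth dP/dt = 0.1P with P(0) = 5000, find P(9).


The ODE dP/dt = 0.1P has solution P(t) = P(0)e^(0.1t).
Substitute P(0) = 5000 and t = 9: P(9) = 5000 e^(0.90) ≈ 12298.


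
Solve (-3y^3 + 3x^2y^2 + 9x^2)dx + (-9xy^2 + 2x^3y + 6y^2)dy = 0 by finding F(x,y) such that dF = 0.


Check exactness: ∂M/∂y = -9y^2 + 6x^2y and ∂N/∂x = -9y^2 + 6x^2y; equal, so the equation is exact.
Integrate M with respect to x (treating y as constant): ∫M dx = -3xy^3 + x^3y^2 + 3x^3 + h(y).
Differentiate w.r.t. y and set equal to N: the x-dependent terms already match, leaving h'(y) = 6y^2. Integrate: h(y) = 2y^3.
So F(x,y) = -3xy^3 + x^3y^2 + 2y^3 + 3x^3.
General solution: -3xy^3 + x^3y^2 + 2y^3 + 3x^3 = C.


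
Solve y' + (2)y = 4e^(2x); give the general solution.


P(x) = 2 ⇒ μ = e^(2x).
(μ y)' = 4e^(4x) ⇒ μ y = (4/4)e^(4x) + C.
Divide by μ: y = e^(2x) + Ce^(-2x).


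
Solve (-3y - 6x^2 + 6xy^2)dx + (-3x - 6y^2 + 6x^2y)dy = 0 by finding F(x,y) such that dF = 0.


Check exactness: ∂M/∂y = -3 + 12xy and ∂N/∂x = -3 + 12xy; equal, so the equation is exact.
Integrate M with respect to x (treating y as constant): ∫M dx = -3xy - 2x^3 + 3x^2y^2 + h(y).
Differentiate w.r.t. y and set equal to N: the x-dependent terms already match, leaving h'(y) = -6y^2. Integrate: h(y) = -2y^3.
So F(x,y) = -3xy - 2x^3 - 2y^3 + 3x^2y^2.
General solution: -3xy - 2x^3 - 2y^3 + 3x^2y^2 = C.


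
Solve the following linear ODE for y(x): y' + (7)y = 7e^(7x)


P(x) = 7 ⇒ μ = e^(7x).
(μ y)' = 7e^(14x) ⇒ μ y = (7/14)e^(14x) + C.
Divide by μ: y = (1/2)e^(7x) + Ce^(-7x).


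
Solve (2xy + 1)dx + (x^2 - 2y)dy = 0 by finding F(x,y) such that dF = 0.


Check exactness: ∂M/∂y = 2x and ∂N/∂x = 2x; equal, so the equation is exact.
Integrate M with respect to x (treating y as constant): ∫M dx = x^2y + x + h(y).
Differentiate w.r.t. y and set equal to N: the x-dependent terms already match, leaving h'(y) = -2y. Integrate: h(y) = -y^2.
So F(x,y) = x^2y - y^2 + x.
General solution: x^2y - y^2 + x = C.


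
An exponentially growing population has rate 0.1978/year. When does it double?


Exponential growth: P(t) = P₀ e^(0.1978t). Set P(t)/P₀ = 2: e^(0.1978t) = 2.
Solve: t = ln(2)/0.1978 ≈ 3.50 years.


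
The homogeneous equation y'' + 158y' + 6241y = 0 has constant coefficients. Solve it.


Characteristic equation: r² + 158r + 6241 = 0, i.e. (r + 79)² = 0.
Repeated root r = -79; include an x factor for the second linearly independent solution.
General solution: y = (C₁ + C₂x)e^(-79x).


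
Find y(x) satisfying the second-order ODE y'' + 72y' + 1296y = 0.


Characteristic equation: r² + 72r + 1296 = 0, i.e. (r + 36)² = 0.
Repeated root r = -36; include an x factor for the second linearly independent solution.
General solution: y = (C₁ + C₂x)e^(-36x).


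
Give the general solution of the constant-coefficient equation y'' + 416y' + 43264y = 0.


Characteristic equation: r² + 416r + 43264 = 0, i.e. (r + 208)² = 0.
Repeated root r = -208; include an x factor for the second linearly independent solution.
General solution: y = (C₁ + C₂x)e^(-208x).


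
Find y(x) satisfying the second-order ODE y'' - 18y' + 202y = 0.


Characteristic equation: r² - 18r + 202 = 0.
Discriminant is negative; roots r = 9 ± 11i (complex conjugate pair).
General solution uses e^(α x)(C₁ cos(β x) + C₂ sin(β x)): y = e^(9x)(C₁cos(11x) + C₂sin(11x)).


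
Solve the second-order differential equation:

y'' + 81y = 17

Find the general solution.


Homogeneous part: r² + 81 = 0 ⇒ r = ±9i, so y_h = C₁cos(9x) + C₂sin(9x).
Try constant y_p = A; plug in: 81A = 17 ⇒ A = 17/81.
General solution: y = C₁cos(9x) + C₂sin(9x) + 17/81.


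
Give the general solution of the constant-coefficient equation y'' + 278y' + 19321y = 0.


Characteristic equation: r² + 278r + 19321 = 0, i.e. (r + 139)² = 0.
Repeated root r = -139; include an x factor for the second linearly independent solution.
General solution: y = (C₁ + C₂x)e^(-139x).


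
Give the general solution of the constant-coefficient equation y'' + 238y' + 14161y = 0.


Characteristic equation: r² + 238r + 14161 = 0, i.e. (r + 119)² = 0.
Repeated root r = -119; include an x factor for the second linearly independent solution.
General solution: y = (C₁ + C₂x)e^(-119x).


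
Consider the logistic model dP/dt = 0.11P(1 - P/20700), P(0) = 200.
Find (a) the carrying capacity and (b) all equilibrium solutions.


Logistic ODE dP/dt = 0.11P(1 - P/20700) has equilibria where dP/dt = 0, i.e. P = 0 or P = 20700.
The coefficient (1 - P/K) = 0 when P = K, identifying K = 20700 as the carrying capacity.
(a) K = 20700; (b) equilibria P = 0 and P = 20700.


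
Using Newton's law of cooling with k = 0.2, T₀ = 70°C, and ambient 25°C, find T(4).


Newton's law: dT/dt = -k(T - T_a) has solution T(t) = T_a + (T₀ - T_a)e^(-kt).
Plug in T_a = 25, T₀ = 70, k = 0.2, t = 4: T(4) = 25 + (45)e^(-0.80) ≈ 45.2°C.


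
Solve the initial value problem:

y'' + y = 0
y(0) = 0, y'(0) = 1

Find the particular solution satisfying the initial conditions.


Characteristic roots of r² + 1 = 0 are ±1i, so y = C₁cos(x) + C₂sin(x).
Apply y(0) = 0: C₁ = 0. Differentiate and apply y'(0) = 1: 1·C₂ = 1, so C₂ = 1.
Particular solution: y = sin(x).


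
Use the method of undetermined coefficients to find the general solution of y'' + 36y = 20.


Homogeneous part: r² + 36 = 0 ⇒ r = ±6i, so y_h = C₁cos(6x) + C₂sin(6x).
Try constant y_p = A; plug in: 36A = 20 ⇒ A = 5/9.
General solution: y = C₁cos(6x) + C₂sin(6x) + 5/9.


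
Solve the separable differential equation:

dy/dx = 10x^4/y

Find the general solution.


Separate variables: y dy = 10x^4 dx.
Integrate both sides: y²/2 = 2x^5 + C₀.
Multiply by 2: y² = 4x^5 + C.


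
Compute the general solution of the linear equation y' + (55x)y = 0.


P(x) = 55x ⇒ μ = e^((55/2)x²).
Q(x) = 0 so μ y is constant: y = Ce^(-(55/2)x²).


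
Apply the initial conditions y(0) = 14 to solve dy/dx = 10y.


General solution of y' = 10y is y = Ce^(10x).
Apply y(0) = 14: C = 14.
Particular solution: y = 14e^(10x).


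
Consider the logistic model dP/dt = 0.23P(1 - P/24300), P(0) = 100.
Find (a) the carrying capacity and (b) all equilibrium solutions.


Logistic ODE dP/dt = 0.23P(1 - P/24300) has equilibria where dP/dt = 0, i.e. P = 0 or P = 24300.
The coefficient (1 - P/K) = 0 when P = K, identifying K = 24300 as the carrying capacity.
(a) K = 24300; (b) equilibria P = 0 and P = 24300.


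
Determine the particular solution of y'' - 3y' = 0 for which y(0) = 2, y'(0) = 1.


Characteristic roots of r² - 3r = 0 are 0, 3.
General solution y = c₁ + c₂ e^(3x).
Apply y(0) = 2: c₁ + c₂ = 2. Apply y'(0) = 1: 0 c₁ + 3 c₂ = 1.
Solve: c₁ = 5/3, c₂ = 1/3.
Particular solution: y = 5/3 + (1/3)e^(3x).


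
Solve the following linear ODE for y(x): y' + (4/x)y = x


P(x) = 4/x ⇒ μ = x^4.
(x^4 y)' = x^5 ⇒ x^4 y = x^6/(6) + C.
Solve for y: y = (1/6)x^2 + C/x^4.


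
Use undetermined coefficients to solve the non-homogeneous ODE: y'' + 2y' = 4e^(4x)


Characteristic roots of r² + 2r = 0 are -2, 0.
y_h = C₁e^(-2x) + C₂.
Forcing exponent 4 is not a characteristic root; try y_p = Ae^(4x).
Substitute: A·(16 + (2)·4 + (0)) = A·24 = 4, so A = 1/6.
General solution: y = C₁e^(-2x) + C₂ + (1/6)e^(4x).


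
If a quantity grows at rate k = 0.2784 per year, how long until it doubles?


Exponential growth: P(t) = P₀ e^(0.2784t). Set P(t)/P₀ = 2: e^(0.2784t) = 2.
Solve: t = ln(2)/0.2784 ≈ 2.49 years.


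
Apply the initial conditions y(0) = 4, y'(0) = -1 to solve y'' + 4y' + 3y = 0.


Characteristic roots of r² + 4r + 3 = 0 are -1, -3.
General solution y = c₁ e^(-x) + c₂ e^(-3x).
Apply y(0) = 4: c₁ + c₂ = 4. Apply y'(0) = -1: -1 c₁ - 3 c₂ = -1.
Solve: c₁ = 11/2, c₂ = -3/2.
Particular solution: y = (11/2)e^(-x) - (3/2)e^(-3x).


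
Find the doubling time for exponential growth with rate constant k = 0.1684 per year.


Exponential growth: P(t) = P₀ e^(0.1684t). Set P(t)/P₀ = 2: e^(0.1684t) = 2.
Solve: t = ln(2)/0.1684 ≈ 4.12 years.


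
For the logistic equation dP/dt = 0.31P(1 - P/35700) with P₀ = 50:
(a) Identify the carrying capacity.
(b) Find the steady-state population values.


Logistic ODE dP/dt = 0.31P(1 - P/35700) has equilibria where dP/dt = 0, i.e. P = 0 or P = 35700.
The coefficient (1 - P/K) = 0 when P = K, identifying K = 35700 as the carrying capacity.
(a) K = 35700; (b) equilibria P = 0 and P = 35700.


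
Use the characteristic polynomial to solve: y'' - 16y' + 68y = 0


Characteristic equation: r² - 16r + 68 = 0.
Discriminant is negative; roots r = 8 ± 2i (complex conjugate pair).
General solution uses e^(α x)(C₁ cos(β x) + C₂ sin(β x)): y = e^(8x)(C₁cos(2x) + C₂sin(2x)).


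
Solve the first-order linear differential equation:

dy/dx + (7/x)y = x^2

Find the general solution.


P(x) = 7/x ⇒ μ = x^7.
(x^7 y)' = x^9 ⇒ x^7 y = x^10/(10) + C.
Solve for y: y = (1/10)x^3 + C/x^7.


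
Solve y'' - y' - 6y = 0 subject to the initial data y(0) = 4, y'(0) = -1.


Characteristic roots of r² - r - 6 = 0 are 3, -2.
General solution y = c₁ e^(3x) + c₂ e^(-2x).
Apply y(0) = 4: c₁ + c₂ = 4. Apply y'(0) = -1: 3 c₁ - 2 c₂ = -1.
Solve: c₁ = 7/5, c₂ = 13/5.
Particular solution: y = (7/5)e^(3x) + (13/5)e^(-2x).


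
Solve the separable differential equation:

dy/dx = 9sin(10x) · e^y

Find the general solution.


Separate: e^(-y) dy = 9sin(10x) dx.
Integrate: -e^(-y) = -(9/10)cos(10x) + C₀.
Rearrange: e^(-y) = (9/10)cos(10x) + C.


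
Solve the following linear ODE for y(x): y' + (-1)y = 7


P(x) = -1 ⇒ μ = e^(-x).
(μ y)' = 7e^(-x) ⇒ μ y = -7e^(-x) + C.
Divide by μ: y = -7 + Ce^(x).


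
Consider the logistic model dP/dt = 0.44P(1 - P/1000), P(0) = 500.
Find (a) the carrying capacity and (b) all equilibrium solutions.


Logistic ODE dP/dt = 0.44P(1 - P/1000) has equilibria where dP/dt = 0, i.e. P = 0 or P = 1000.
The coefficient (1 - P/K) = 0 when P = K, identifying K = 1000 as the carrying capacity.
(a) K = 1000; (b) equilibria P = 0 and P = 1000.


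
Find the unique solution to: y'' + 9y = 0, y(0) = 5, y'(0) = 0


Characteristic roots of r² + 9 = 0 are ±3i, so y = C₁cos(3x) + C₂sin(3x).
Apply y(0) = 5: C₁ = 5. Differentiate and apply y'(0) = 0: 3·C₂ = 0, so C₂ = 0.
Particular solution: y = 5cos(3x).


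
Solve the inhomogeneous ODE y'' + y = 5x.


Homogeneous: r² + 1 = 0 ⇒ r = ±1i, y_h = C₁cos(x) + C₂sin(x).
Polynomial forcing; try y_p = Ax + B. Then y_p'' + 1 y_p = 1(Ax + B) = 5x, so B = 0 and A = 5.
General solution: y = C₁cos(x) + C₂sin(x) + 5x.


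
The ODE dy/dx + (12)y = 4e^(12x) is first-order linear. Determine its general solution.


P(x) = 12 ⇒ μ = e^(12x).
(μ y)' = 4e^(24x) ⇒ μ y = (4/24)e^(24x) + C.
Divide by μ: y = (1/6)e^(12x) + Ce^(-12x).


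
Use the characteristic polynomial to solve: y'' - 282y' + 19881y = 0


Characteristic equation: r² - 282r + 19881 = 0, i.e. (r - 141)² = 0.
Repeated root r = 141; include an x factor for the second linearly independent solution.
General solution: y = (C₁ + C₂x)e^(141x).


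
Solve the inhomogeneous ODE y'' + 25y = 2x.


Homogeneous: r² + 25 = 0 ⇒ r = ±5i, y_h = C₁cos(5x) + C₂sin(5x).
Polynomial forcing; try y_p = Ax + B. Then y_p'' + 25 y_p = 25(Ax + B) = 2x, so B = 0 and A = 2/25.
General solution: y = C₁cos(5x) + C₂sin(5x) + (2/25)x.


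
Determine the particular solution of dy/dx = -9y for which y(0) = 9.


General solution of y' = -9y is y = Ce^(-9x).
Apply y(0) = 9: C = 9.
Particular solution: y = 9e^(-9x).


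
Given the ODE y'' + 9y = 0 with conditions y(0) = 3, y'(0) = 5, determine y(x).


Characteristic roots of r² + 9 = 0 are ±3i, so y = C₁cos(3x) + C₂sin(3x).
Apply y(0) = 3: C₁ = 3. Differentiate and apply y'(0) = 5: 3·C₂ = 5, so C₂ = 5/3.
Particular solution: y = 3cos(3x) + (5/3)sin(3x).


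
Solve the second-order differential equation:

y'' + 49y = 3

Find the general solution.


Homogeneous part: r² + 49 = 0 ⇒ r = ±7i, so y_h = C₁cos(7x) + C₂sin(7x).
Try constant y_p = A; plug in: 49A = 3 ⇒ A = 3/49.
General solution: y = C₁cos(7x) + C₂sin(7x) + 3/49.


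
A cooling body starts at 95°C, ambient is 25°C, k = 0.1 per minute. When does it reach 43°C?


From T(t) = T_a + (T₀ - T_a)e^(-kt), set T(t) = 43:
(43 - 25) / (95 - 25) = e^(-0.1t), so t = -ln(0.257)/0.1 ≈ 13.6 minutes.


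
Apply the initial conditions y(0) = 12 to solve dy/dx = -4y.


General solution of y' = -4y is y = Ce^(-4x).
Apply y(0) = 12: C = 12.
Particular solution: y = 12e^(-4x).


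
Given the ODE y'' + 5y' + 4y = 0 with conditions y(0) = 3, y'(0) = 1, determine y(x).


Characteristic roots of r² + 5r + 4 = 0 are -1, -4.
General solution y = c₁ e^(-x) + c₂ e^(-4x).
Apply y(0) = 3: c₁ + c₂ = 3. Apply y'(0) = 1: -1 c₁ - 4 c₂ = 1.
Solve: c₁ = 13/3, c₂ = -4/3.
Particular solution: y = (13/3)e^(-x) - (4/3)e^(-4x).


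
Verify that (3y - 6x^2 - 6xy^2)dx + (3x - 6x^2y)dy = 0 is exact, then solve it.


Check exactness: ∂M/∂y = 3 - 12xy and ∂N/∂x = 3 - 12xy; equal, so the equation is exact.
Integrate M with respect to x (treating y as constant): ∫M dx = 3xy - 2x^3 - 3x^2y^2 + h(y).
Differentiate w.r.t. y and set equal to N: all terms match, so h'(y) = 0 and h is a constant absorbed into C.
General solution: 3xy - 2x^3 - 3x^2y^2 = C.


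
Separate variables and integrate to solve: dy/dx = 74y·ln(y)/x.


Separate: dy/[y ln(y)] = 74 dx/x.
Substitute u = ln(y): du/u = 74 dx/x.
Integrate: ln|ln(y)| = 74ln|x| + C₀, hence ln(y) = C·x^74.


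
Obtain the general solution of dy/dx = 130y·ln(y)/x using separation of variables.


Separate: dy/[y ln(y)] = 130 dx/x.
Substitute u = ln(y): du/u = 130 dx/x.
Integrate: ln|ln(y)| = 130ln|x| + C₀, hence ln(y) = C·x^130.


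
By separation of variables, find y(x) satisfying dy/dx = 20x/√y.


Separate: √y dy = 20x dx.
Integrate: (2/3)y^(3/2) = 10x² + C.


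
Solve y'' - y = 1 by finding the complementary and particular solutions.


Characteristic roots of r² - 1 = 0 are -1, 1.
y_h = C₁e^(-x) + C₂e^(x).
Forcing exponent 0 is not a characteristic root; try y_p = A.
Substitute: A·(0 + (0)·0 + (-1)) = A·-1 = 1, so A = -1.
General solution: y = C₁e^(-x) + C₂e^(x) - 1.


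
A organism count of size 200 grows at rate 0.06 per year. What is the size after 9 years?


The ODE dP/dt = 0.06P has solution P(t) = P(0)e^(0.06t).
Substitute P(0) = 200 and t = 9: P(9) = 200 e^(0.54) ≈ 343.


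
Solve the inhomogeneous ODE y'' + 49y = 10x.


Homogeneous: r² + 49 = 0 ⇒ r = ±7i, y_h = C₁cos(7x) + C₂sin(7x).
Polynomial forcing; try y_p = Ax + B. Then y_p'' + 49 y_p = 49(Ax + B) = 10x, so B = 0 and A = 10/49.
General solution: y = C₁cos(7x) + C₂sin(7x) + (10/49)x.


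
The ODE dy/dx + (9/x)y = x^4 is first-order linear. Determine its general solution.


P(x) = 9/x ⇒ μ = x^9.
(x^9 y)' = x^13 ⇒ x^9 y = x^14/(14) + C.
Solve for y: y = (1/14)x^5 + C/x^9.


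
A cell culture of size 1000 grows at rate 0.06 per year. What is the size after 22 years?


The ODE dP/dt = 0.06P has solution P(t) = P(0)e^(0.06t).
Substitute P(0) = 1000 and t = 22: P(22) = 1000 e^(1.32) ≈ 3743.


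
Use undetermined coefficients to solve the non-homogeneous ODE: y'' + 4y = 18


Homogeneous part: r² + 4 = 0 ⇒ r = ±2i, so y_h = C₁cos(2x) + C₂sin(2x).
Try constant y_p = A; plug in: 4A = 18 ⇒ A = 9/2.
General solution: y = C₁cos(2x) + C₂sin(2x) + 9/2.


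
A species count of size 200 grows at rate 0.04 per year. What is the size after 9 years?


The ODE dP/dt = 0.04P has solution P(t) = P(0)e^(0.04t).
Substitute P(0) = 200 and t = 9: P(9) = 200 e^(0.36) ≈ 287.


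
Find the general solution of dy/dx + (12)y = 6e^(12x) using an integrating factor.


P(x) = 12 ⇒ μ = e^(12x).
(μ y)' = 6e^(24x) ⇒ μ y = (6/24)e^(24x) + C.
Divide by μ: y = (1/4)e^(12x) + Ce^(-12x).


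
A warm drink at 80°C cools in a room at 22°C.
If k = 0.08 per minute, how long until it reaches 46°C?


From T(t) = T_a + (T₀ - T_a)e^(-kt), set T(t) = 46:
(46 - 22) / (80 - 22) = e^(-0.08t), so t = -ln(0.414)/0.08 ≈ 11.0 minutes.


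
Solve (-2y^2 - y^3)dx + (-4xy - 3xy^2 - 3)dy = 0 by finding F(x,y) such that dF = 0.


Check exactness: ∂M/∂y = -4y - 3y^2 and ∂N/∂x = -4y - 3y^2; equal, so the equation is exact.
Integrate M with respect to x (treating y as constant): ∫M dx = -2xy^2 - xy^3 + h(y).
Differentiate w.r.t. y and set equal to N: the x-dependent terms already match, leaving h'(y) = -3. Integrate: h(y) = -3y.
So F(x,y) = -2xy^2 - xy^3 - 3y.
General solution: -2xy^2 - xy^3 - 3y = C.


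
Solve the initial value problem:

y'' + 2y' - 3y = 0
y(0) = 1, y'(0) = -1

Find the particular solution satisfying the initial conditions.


Characteristic roots of r² + 2r - 3 = 0 are -3, 1.
General solution y = c₁ e^(-3x) + c₂ e^(x).
Apply y(0) = 1: c₁ + c₂ = 1. Apply y'(0) = -1: -3 c₁ + 1 c₂ = -1.
Solve: c₁ = 1/2, c₂ = 1/2.
Particular solution: y = (1/2)e^(-3x) + (1/2)e^(x).


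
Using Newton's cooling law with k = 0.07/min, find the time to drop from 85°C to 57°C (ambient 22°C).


From T(t) = T_a + (T₀ - T_a)e^(-kt), set T(t) = 57:
(57 - 22) / (85 - 22) = e^(-0.07t), so t = -ln(0.556)/0.07 ≈ 8.4 minutes.


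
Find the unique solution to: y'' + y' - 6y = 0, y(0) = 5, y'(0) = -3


Characteristic roots of r² + r - 6 = 0 are 2, -3.
General solution y = c₁ e^(2x) + c₂ e^(-3x).
Apply y(0) = 5: c₁ + c₂ = 5. Apply y'(0) = -3: 2 c₁ - 3 c₂ = -3.
Solve: c₁ = 12/5, c₂ = 13/5.
Particular solution: y = (12/5)e^(2x) + (13/5)e^(-3x).


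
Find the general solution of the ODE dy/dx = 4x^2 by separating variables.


Integrate both sides with respect to x: y = ∫ 4x^2 dx = (4/3)x^3 + C.


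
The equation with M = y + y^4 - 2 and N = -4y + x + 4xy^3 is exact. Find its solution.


Check exactness: ∂M/∂y = 1 + 4y^3 and ∂N/∂x = 1 + 4y^3; equal, so the equation is exact.
Integrate M with respect to x (treating y as constant): ∫M dx = xy + xy^4 - 2x + h(y).
Differentiate w.r.t. y and set equal to N: the x-dependent terms already match, leaving h'(y) = -4y. Integrate: h(y) = -2y^2.
So F(x,y) = -2y^2 + xy + xy^4 - 2x.
General solution: -2y^2 + xy + xy^4 - 2x = C.


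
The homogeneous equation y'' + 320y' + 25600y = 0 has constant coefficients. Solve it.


Characteristic equation: r² + 320r + 25600 = 0, i.e. (r + 160)² = 0.
Repeated root r = -160; include an x factor for the second linearly independent solution.
General solution: y = (C₁ + C₂x)e^(-160x).


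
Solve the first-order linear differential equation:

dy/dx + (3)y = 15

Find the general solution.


P(x) = 3, Q(x) = 15; integrating factor μ = e^(3x).
(μ y)' = 15e^(3x) ⇒ μ y = 5e^(3x) + C.
Divide by μ: y = 5 + Ce^(-3x).
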